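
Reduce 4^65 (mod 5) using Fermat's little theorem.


Fermat's little theorem: if p is prime and gcd(a,p)=1, then a^(p-1) ≡ 1 (mod p)
p = 5 is prime, gcd(4,5) = 1
Reduce exponent: 65 mod 4 = 1
So 4^65 ≡ 4^1 (mod 5)
4^1 mod 5 = 4

4^65 ≡ 4 (mod 5)


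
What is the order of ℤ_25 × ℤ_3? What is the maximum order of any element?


|ℤ_25 × ℤ_3| = 25 × 3 = 75
Max element order = lcm(25,3) = 75
Cyclic? Yes (gcd=1)

|ℤ_25×ℤ_3| = 75, max element order = 75


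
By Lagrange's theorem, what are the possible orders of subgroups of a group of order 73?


Lagrange's theorem: |H| divides |G|
|G| = 73
Divisors of 73: 1, 73

Possible subgroup orders: {1, 73}


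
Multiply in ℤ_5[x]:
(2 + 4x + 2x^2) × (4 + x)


Expand and collect like terms; reduce coefficients mod 5:
x^0: 2·4 = 8 ≡ 3 (mod 5)
x^1: 2·1 + 4·4 = 18 ≡ 3 (mod 5)
x^2: 4·1 + 2·4 = 12 ≡ 2 (mod 5)
x^3: 2·1 = 2 ≡ 2 (mod 5)
Result: 3 + 3x + 2x^2 + 2x^3

f · g = 3 + 3x + 2x^2 + 2x^3


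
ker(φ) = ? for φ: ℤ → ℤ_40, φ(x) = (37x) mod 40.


Kernel = preimage of identity
ker(φ) = {x ∈ ℤ : 37x ≡ 0 (mod 40)}. gcd(37,40) = 1, so 37x ≡ 0 (mod 40) ⟺ x ≡ 0 (mod 40/1 = 40). Hence ker(φ) = 40ℤ

ker(φ) = 40ℤ


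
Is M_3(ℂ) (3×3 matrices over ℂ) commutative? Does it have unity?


Matrix multiplication is non-commutative for n ≥ 2; the identity matrix I is the unity; singular matrices give zero divisors, so not an integral domain
Commutative: No
Integral domain: No
Has unity: Yes

M_3(ℂ) (3×3 matrices over ℂ): Commutative=No, Unity=Yes


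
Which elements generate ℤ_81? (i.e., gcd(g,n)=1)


g generates ℤ_n iff gcd(g,n) = 1
Prime factors of 81: 3
Generators are g ∈ {1,...,80} not divisible by any of these primes.
Generators: {1, 2, 4, 5, 7, 8, 10, 11, 13, 14, 16, 17, 19, 20, 22, 23, 25, 26, 28, 29, 31, 32, 34, 35, 37, 38, 40, 41, 43, 44, 46, 47, 49, 50, 52, 53, 55, 56, 58, 59, 61, 62, 64, 65, 67, 68, 70, 71, 73, 74, 76, 77, 79, 80}
Number of generators = φ(81) = 54

Generators of ℤ_81 = {1, 2, 4, 5, 7, 8, 10, 11, 13, 14, 16, 17, 19, 20, 22, 23, 25, 26, 28, 29, 31, 32, 34, 35, 37, 38, 40, 41, 43, 44, 46, 47, 49, 50, 52, 53, 55, 56, 58, 59, 61, 62, 64, 65, 67, 68, 70, 71, 73, 74, 76, 77, 79, 80}


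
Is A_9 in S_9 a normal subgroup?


H = A_9 in S_9
A_9 has index 2 in S_9, and every subgroup of index 2 is normal

Yes, normal subgroup


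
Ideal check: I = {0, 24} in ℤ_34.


Check ideal conditions for I = {0, 24} in ℤ_34:
(1) I is an additive subgroup? No
(2) For r ∈ ℤ_34 and a ∈ I: r·a ∈ I? No  [counterexample: r=2, a=24, r·a mod 34 = 14 ∉ I]

No, I is not an ideal of ℤ_34


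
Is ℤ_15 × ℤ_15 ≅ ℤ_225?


Comparing ℤ_15 × ℤ_15 and ℤ_225:
gcd(15,15) = 15 ≠ 1. Max element order in ℤ_15×ℤ_15 is lcm(15,15) = 15 < 225, so it has no element of order 225

No, ℤ_15 × ℤ_15 ≇ ℤ_225


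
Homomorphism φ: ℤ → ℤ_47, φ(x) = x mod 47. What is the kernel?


Kernel = preimage of identity
ker(φ) = {x ∈ ℤ : x ≡ 0 (mod 47)} = 47ℤ = {0, ±47, ±94, ...}

ker(φ) = 47ℤ


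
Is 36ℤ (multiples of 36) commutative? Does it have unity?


36ℤ is a commutative ring under +,× but has no multiplicative identity (1 ∉ 36ℤ); it has no zero divisors, but without unity it is not an integral domain
Commutative: Yes
Integral domain: No
Has unity: No

36ℤ (multiples of 36): Commutative=Yes, Unity=No


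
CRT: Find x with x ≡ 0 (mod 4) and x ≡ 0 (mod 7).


m₁ = 4, m₂ = 7, gcd = 1, so CRT applies. M = m₁·m₂ = 28
Let M₁ = M/m₁ = 7, M₂ = M/m₂ = 4
Find y₁ ≡ M₁⁻¹ (mod m₁): 7⁻¹ ≡ 3 (mod 4)
Find y₂ ≡ M₂⁻¹ (mod m₂): 4⁻¹ ≡ 2 (mod 7)
x = a₁·M₁·y₁ + a₂·M₂·y₂ = 0·7·3 + 0·4·2 = 0
Reduce mod 28: x ≡ 0
Check: 0 mod 4 = 0 ✓, 0 mod 7 = 0 ✓

x ≡ 0 (mod 28)


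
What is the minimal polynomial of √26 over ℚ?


√26 satisfies x² - 26 = 0, irreducible over ℚ since 26 is squarefree

Minimal polynomial: x² - 26


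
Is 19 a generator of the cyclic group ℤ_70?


g generates ℤ_n iff gcd(g, n) = 1
gcd(19, 70) = 1
Since gcd = 1, 19 is a generator.

Yes, 19 generates ℤ_70


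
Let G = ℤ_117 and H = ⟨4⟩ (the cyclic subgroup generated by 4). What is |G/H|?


|⟨4⟩| = n / gcd(4, 117) = 117 / 1 = 117
H is normal (ℤ_117 is abelian).
|G/H| = |G| / |H| = 117 / 117 = 1

|G/H| = 1


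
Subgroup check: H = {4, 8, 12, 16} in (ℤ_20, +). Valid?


Subgroup test for H = {4, 8, 12, 16} in (ℤ_20, +):
(1) 0 ∈ H? No
(2) Closure: for all a,b ∈ H, (a+b) mod 20 ∈ H? No  [counterexample: 4 + 16 = 0 ∉ H]
(3) Inverses: for all a ∈ H, -a mod 20 ∈ H? Yes

No, H is not a subgroup of ℤ_20


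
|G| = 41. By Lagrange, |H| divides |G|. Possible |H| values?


Lagrange's theorem: |H| divides |G|
|G| = 41
Divisors of 41: 1, 41

Possible subgroup orders: {1, 41}


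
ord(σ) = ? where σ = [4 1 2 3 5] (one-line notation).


Cycle decomposition: (1 4 3 2)
Cycle lengths: 4
Order = lcm(4) = 4

ord(σ) = 4


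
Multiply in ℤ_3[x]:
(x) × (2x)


Expand and collect like terms; reduce coefficients mod 3:
x^0: 0·0 = 0 ≡ 0 (mod 3)
x^1: 0·2 + 1·0 = 0 ≡ 0 (mod 3)
x^2: 1·2 = 2 ≡ 2 (mod 3)
Result: 2x^2

f · g = 2x^2


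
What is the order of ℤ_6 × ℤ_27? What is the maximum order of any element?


|ℤ_6 × ℤ_27| = 6 × 27 = 162
Max element order = lcm(6,27) = 54
Cyclic? No (gcd=3)

|ℤ_6×ℤ_27| = 162, max element order = 54


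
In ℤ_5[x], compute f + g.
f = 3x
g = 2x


Add coefficients mod 5:
x^0: 0 + 0 = 0 (mod 5)
x^1: 3 + 2 = 0 (mod 5)
Result: 0

f + g = 0


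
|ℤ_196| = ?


ℤ_n has n elements.

|ℤ_196| = 196


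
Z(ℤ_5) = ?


Z(G) = {g ∈ G | gx = xg for all x ∈ G}
ℤ_5 is abelian, so Z(G) = G

Z(ℤ_5) = ℤ_5


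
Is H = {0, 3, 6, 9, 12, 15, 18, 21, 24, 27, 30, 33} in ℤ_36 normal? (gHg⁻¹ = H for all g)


H = {0, 3, 6, 9, 12, 15, 18, 21, 24, 27, 30, 33} in ℤ_36
ℤ_36 is abelian; every subgroup of an abelian group is normal

Yes, normal subgroup


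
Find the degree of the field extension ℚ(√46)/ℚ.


√46 has minimal polynomial x² - 46 (irreducible over ℚ since 46 is squarefree)

[ℚ(√46)/ℚ] = 2


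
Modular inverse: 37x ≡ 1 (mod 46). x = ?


Use the extended Euclidean algorithm to write 1 = 37·s + 46·t; then s mod 46 is the inverse.
Euclidean algorithm:
  37 = 0·46 + 37
  46 = 1·37 + 9
  37 = 4·9 + 1
  9 = 9·1 + 0
gcd(37,46) = 1
Back-substitution gives: 37·(5) + 46·(-4) = 1
So 37⁻¹ ≡ 5 ≡ 5 (mod 46)
Check: 37 × 5 = 185 ≡ 1 (mod 46) ✓

37⁻¹ ≡ 5 (mod 46)


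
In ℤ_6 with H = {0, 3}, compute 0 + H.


0 + H = {0 + h (mod 6) : h ∈ H}
0+0=0, 0+3=3

0 + H = {0, 3}


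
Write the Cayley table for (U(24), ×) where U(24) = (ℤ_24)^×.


Elements: {1, 5, 7, 11, 13, 17, 19, 23}
Operation: multiplication mod 24
Entry (a, b) = (a × b) mod 24

Cayley table:
   |  1 |  5 |  7 | 11 | 13 | 17 | 19 | 23
 1 |  1 |  5 |  7 | 11 | 13 | 17 | 19 | 23
 5 |  5 |  1 | 11 |  7 | 17 | 13 | 23 | 19
 7 |  7 | 11 |  1 |  5 | 19 | 23 | 13 | 17
11 | 11 |  7 |  5 |  1 | 23 | 19 | 17 | 13
13 | 13 | 17 | 19 | 23 |  1 |  5 |  7 | 11
17 | 17 | 13 | 23 | 19 |  5 |  1 | 11 |  7
19 | 19 | 23 | 13 | 17 |  7 | 11 |  1 |  5
23 | 23 | 19 | 17 | 13 | 11 |  7 |  5 |  1


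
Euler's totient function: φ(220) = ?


Factor n: 220 = 2^2 × 5 × 11
φ(n) = n · ∏(1 - 1/p) over distinct primes p | n
φ(220) = 220 · (1 - 1/2) · (1 - 1/5) · (1 - 1/11) = 80

φ(220) = 80


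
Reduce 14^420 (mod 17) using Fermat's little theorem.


Fermat's little theorem: if p is prime and gcd(a,p)=1, then a^(p-1) ≡ 1 (mod p)
p = 17 is prime, gcd(14,17) = 1
Reduce exponent: 420 mod 16 = 4
So 14^420 ≡ 14^4 (mod 17)
14^4 mod 17 = 13

14^420 ≡ 13 (mod 17)


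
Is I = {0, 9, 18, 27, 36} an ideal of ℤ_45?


Check ideal conditions for I = {0, 9, 18, 27, 36} in ℤ_45:
(1) I is an additive subgroup? Yes
(2) For r ∈ ℤ_45 and a ∈ I: r·a ∈ I? Yes

Yes, I is an ideal of ℤ_45


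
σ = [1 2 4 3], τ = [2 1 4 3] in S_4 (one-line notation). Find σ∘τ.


σ∘τ: apply τ first, then σ
1 →τ 2 →σ 2
2 →τ 1 →σ 1
3 →τ 4 →σ 3
4 →τ 3 →σ 4

σ∘τ = [2 1 3 4]


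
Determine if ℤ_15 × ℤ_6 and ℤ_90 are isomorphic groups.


Comparing ℤ_15 × ℤ_6 and ℤ_90:
gcd(15,6) = 3 ≠ 1. Max element order in ℤ_15×ℤ_6 is lcm(15,6) = 30 < 90, so it has no element of order 90

No, ℤ_15 × ℤ_6 ≇ ℤ_90


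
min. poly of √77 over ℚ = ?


√77 satisfies x² - 77 = 0, irreducible over ℚ since 77 is squarefree

Minimal polynomial: x² - 77


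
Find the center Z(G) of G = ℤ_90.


Z(G) = {g ∈ G | gx = xg for all x ∈ G}
ℤ_90 is abelian, so Z(G) = G

Z(ℤ_90) = ℤ_90


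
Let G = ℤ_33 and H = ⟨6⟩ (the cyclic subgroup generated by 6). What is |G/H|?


|⟨6⟩| = n / gcd(6, 33) = 33 / 3 = 11
H is normal (ℤ_33 is abelian).
|G/H| = |G| / |H| = 33 / 11 = 3

|G/H| = 3


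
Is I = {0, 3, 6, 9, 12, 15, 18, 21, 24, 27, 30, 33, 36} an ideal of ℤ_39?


Check ideal conditions for I = {0, 3, 6, 9, 12, 15, 18, 21, 24, 27, 30, 33, 36} in ℤ_39:
(1) I is an additive subgroup? Yes
(2) For r ∈ ℤ_39 and a ∈ I: r·a ∈ I? Yes

Yes, I is an ideal of ℤ_39


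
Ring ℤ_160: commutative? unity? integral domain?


ℤ_160 is a commutative ring with unity 1; 160 = 2×80 is composite, so 2·80 ≡ 0 gives zero divisors (not an integral domain)
Commutative: Yes
Integral domain: No
Has unity: Yes

ℤ_160: Commutative=Yes, Unity=Yes


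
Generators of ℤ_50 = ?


g generates ℤ_n iff gcd(g,n) = 1
Prime factors of 50: 2, 5
Generators are g ∈ {1,...,49} not divisible by any of these primes.
Generators: {1, 3, 7, 9, 11, 13, 17, 19, 21, 23, 27, 29, 31, 33, 37, 39, 41, 43, 47, 49}
Number of generators = φ(50) = 20

Generators of ℤ_50 = {1, 3, 7, 9, 11, 13, 17, 19, 21, 23, 27, 29, 31, 33, 37, 39, 41, 43, 47, 49}


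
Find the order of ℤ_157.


ℤ_n has n elements.

|ℤ_157| = 157


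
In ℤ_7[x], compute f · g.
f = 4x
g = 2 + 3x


Expand and collect like terms; reduce coefficients mod 7:
x^0: 0·2 = 0 ≡ 0 (mod 7)
x^1: 0·3 + 4·2 = 8 ≡ 1 (mod 7)
x^2: 4·3 = 12 ≡ 5 (mod 7)
Result: x + 5x^2

f · g = x + 5x^2


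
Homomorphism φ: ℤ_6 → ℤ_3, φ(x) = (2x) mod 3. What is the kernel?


Kernel = preimage of identity
ker(φ) = {x ∈ ℤ_6 : 2x ≡ 0 (mod 3)}. Since 3 | 6, φ is well-defined. The kernel is the cyclic subgroup ⟨3⟩ of ℤ_6 (order 2), i.e. {0, 3}

ker(φ) = {0, 3}


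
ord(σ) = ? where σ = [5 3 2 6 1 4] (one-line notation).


Cycle decomposition: (1 5) (2 3) (4 6)
Cycle lengths: 2, 2, 2
Order = lcm(2, 2, 2) = 2

ord(σ) = 2


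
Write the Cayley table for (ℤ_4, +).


Elements: {0, 1, 2, 3}
Operation: addition mod 4
Entry (a, b) = (a + b) mod 4

Cayley table:
  | 0 | 1 | 2 | 3
0 | 0 | 1 | 2 | 3
1 | 1 | 2 | 3 | 0
2 | 2 | 3 | 0 | 1
3 | 3 | 0 | 1 | 2


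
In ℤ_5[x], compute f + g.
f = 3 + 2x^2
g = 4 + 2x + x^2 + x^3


Add coefficients mod 5:
x^0: 3 + 4 = 2 (mod 5)
x^1: 0 + 2 = 2 (mod 5)
x^2: 2 + 1 = 3 (mod 5)
x^3: 0 + 1 = 1 (mod 5)
Result: 2 + 2x + 3x^2 + x^3

f + g = 2 + 2x + 3x^2 + x^3


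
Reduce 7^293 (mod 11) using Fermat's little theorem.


Fermat's little theorem: if p is prime and gcd(a,p)=1, then a^(p-1) ≡ 1 (mod p)
p = 11 is prime, gcd(7,11) = 1
Reduce exponent: 293 mod 10 = 3
So 7^293 ≡ 7^3 (mod 11)
7^3 mod 11 = 2

7^293 ≡ 2 (mod 11)


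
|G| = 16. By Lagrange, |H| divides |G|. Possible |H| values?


Lagrange's theorem: |H| divides |G|
|G| = 16
Divisors of 16: 1, 2, 4, 8, 16

Possible subgroup orders: {1, 2, 4, 8, 16}


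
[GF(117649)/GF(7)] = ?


GF(117649) = GF(7^6), so the extension degree is 6

[GF(117649)/GF(7)] = 6


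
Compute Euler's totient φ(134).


Factor n: 134 = 2 × 67
φ(n) = n · ∏(1 - 1/p) over distinct primes p | n
φ(134) = 134 · (1 - 1/2) · (1 - 1/67) = 66

φ(134) = 66


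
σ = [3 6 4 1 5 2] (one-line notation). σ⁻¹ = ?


To find σ⁻¹, swap domain and range:
σ(1) = 3 → σ⁻¹(3) = 1
σ(2) = 6 → σ⁻¹(6) = 2
σ(3) = 4 → σ⁻¹(4) = 3
σ(4) = 1 → σ⁻¹(1) = 4
σ(5) = 5 → σ⁻¹(5) = 5
σ(6) = 2 → σ⁻¹(2) = 6

σ⁻¹ = [4 6 1 3 5 2]


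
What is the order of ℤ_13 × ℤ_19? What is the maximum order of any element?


|ℤ_13 × ℤ_19| = 13 × 19 = 247
Max element order = lcm(13,19) = 247
Cyclic? Yes (gcd=1)

|ℤ_13×ℤ_19| = 247, max element order = 247


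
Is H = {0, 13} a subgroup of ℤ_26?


Subgroup test for H = {0, 13} in (ℤ_26, +):
(1) 0 ∈ H? Yes
(2) Closure: for all a,b ∈ H, (a+b) mod 26 ∈ H? Yes
(3) Inverses: for all a ∈ H, -a mod 26 ∈ H? Yes

Yes, H is a subgroup of ℤ_26


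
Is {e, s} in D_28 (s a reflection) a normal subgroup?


H = {e, s} in D_28 (s a reflection)
r·s·r⁻¹ = sr⁻² ≠ s for n ≥ 3, so {e, s} is not closed under conjugation

No, not a normal subgroup


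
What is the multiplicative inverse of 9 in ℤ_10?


Use the extended Euclidean algorithm to write 1 = 9·s + 10·t; then s mod 10 is the inverse.
Euclidean algorithm:
  9 = 0·10 + 9
  10 = 1·9 + 1
  9 = 9·1 + 0
gcd(9,10) = 1
Back-substitution gives: 9·(-1) + 10·(1) = 1
So 9⁻¹ ≡ -1 ≡ 9 (mod 10)
Check: 9 × 9 = 81 ≡ 1 (mod 10) ✓

9⁻¹ ≡ 9 (mod 10)


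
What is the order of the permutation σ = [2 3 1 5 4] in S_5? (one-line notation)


Cycle decomposition: (1 2 3) (4 5)
Cycle lengths: 3, 2
Order = lcm(3, 2) = 6

ord(σ) = 6


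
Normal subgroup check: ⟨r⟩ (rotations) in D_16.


H = ⟨r⟩ (rotations) in D_16
The rotation subgroup ⟨r⟩ has index 2 in D_16, so it is normal

Yes, normal subgroup


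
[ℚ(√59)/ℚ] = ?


√59 has minimal polynomial x² - 59 (irreducible over ℚ since 59 is squarefree)

[ℚ(√59)/ℚ] = 2


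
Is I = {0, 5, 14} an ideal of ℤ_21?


Check ideal conditions for I = {0, 5, 14} in ℤ_21:
(1) I is an additive subgroup? No
(2) For r ∈ ℤ_21 and a ∈ I: r·a ∈ I? No  [counterexample: r=2, a=5, r·a mod 21 = 10 ∉ I]

No, I is not an ideal of ℤ_21


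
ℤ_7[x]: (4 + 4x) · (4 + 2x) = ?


Expand and collect like terms; reduce coefficients mod 7:
x^0: 4·4 = 16 ≡ 2 (mod 7)
x^1: 4·2 + 4·4 = 24 ≡ 3 (mod 7)
x^2: 4·2 = 8 ≡ 1 (mod 7)
Result: 2 + 3x + x^2

f · g = 2 + 3x + x^2


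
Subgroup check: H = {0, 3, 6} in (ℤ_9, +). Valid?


Subgroup test for H = {0, 3, 6} in (ℤ_9, +):
(1) 0 ∈ H? Yes
(2) Closure: for all a,b ∈ H, (a+b) mod 9 ∈ H? Yes
(3) Inverses: for all a ∈ H, -a mod 9 ∈ H? Yes

Yes, H is a subgroup of ℤ_9


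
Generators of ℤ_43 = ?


g generates ℤ_n iff gcd(g,n) = 1
Prime factors of 43: 43
Generators are g ∈ {1,...,42} not divisible by any of these primes.
Generators: {1, 2, 3, 4, 5, 6, 7, 8, 9, 10, 11, 12, 13, 14, 15, 16, 17, 18, 19, 20, 21, 22, 23, 24, 25, 26, 27, 28, 29, 30, 31, 32, 33, 34, 35, 36, 37, 38, 39, 40, 41, 42}
Number of generators = φ(43) = 42

Generators of ℤ_43 = {1, 2, 3, 4, 5, 6, 7, 8, 9, 10, 11, 12, 13, 14, 15, 16, 17, 18, 19, 20, 21, 22, 23, 24, 25, 26, 27, 28, 29, 30, 31, 32, 33, 34, 35, 36, 37, 38, 39, 40, 41, 42}


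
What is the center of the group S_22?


Z(G) = {g ∈ G | gx = xg for all x ∈ G}
S_n is non-abelian for n ≥ 3; Z(S_22) is trivial

Z(S_22) = {e}


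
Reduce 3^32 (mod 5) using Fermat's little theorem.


Fermat's little theorem: if p is prime and gcd(a,p)=1, then a^(p-1) ≡ 1 (mod p)
p = 5 is prime, gcd(3,5) = 1
Reduce exponent: 32 mod 4 = 0
So 3^32 ≡ 3^0 (mod 5)
3^0 = 1

3^32 ≡ 1 (mod 5)


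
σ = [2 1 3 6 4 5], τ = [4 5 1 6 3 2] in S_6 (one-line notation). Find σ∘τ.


σ∘τ: apply τ first, then σ
1 →τ 4 →σ 6
2 →τ 5 →σ 4
3 →τ 1 →σ 2
4 →τ 6 →σ 5
5 →τ 3 →σ 3
6 →τ 2 →σ 1

σ∘τ = [6 4 2 5 3 1]


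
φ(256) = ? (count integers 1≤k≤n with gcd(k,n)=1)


Factor n: 256 = 2^8
φ(n) = n · ∏(1 - 1/p) over distinct primes p | n
φ(256) = 256 · (1 - 1/2) = 128

φ(256) = 128


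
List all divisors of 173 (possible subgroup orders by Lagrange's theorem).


Lagrange's theorem: |H| divides |G|
|G| = 173
Divisors of 173: 1, 173

Possible subgroup orders: {1, 173}


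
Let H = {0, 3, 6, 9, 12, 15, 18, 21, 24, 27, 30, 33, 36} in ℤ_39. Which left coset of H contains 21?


21 + H = {21 + h (mod 39) : h ∈ H}
21+0=21, 21+3=24, 21+6=27, 21+9=30, 21+12=33, 21+15=36, 21+18=0, 21+21=3, 21+24=6, 21+27=9, 21+30=12, 21+33=15, 21+36=18
21 + H = {0, 3, 6, 9, 12, 15, 18, 21, 24, 27, 30, 33, 36} = 0 + H

21 + H = {0, 3, 6, 9, 12, 15, 18, 21, 24, 27, 30, 33, 36}


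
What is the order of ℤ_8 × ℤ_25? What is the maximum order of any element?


|ℤ_8 × ℤ_25| = 8 × 25 = 200
Max element order = lcm(8,25) = 200
Cyclic? Yes (gcd=1)

|ℤ_8×ℤ_25| = 200, max element order = 200


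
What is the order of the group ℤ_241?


ℤ_n has n elements.

|ℤ_241| = 241


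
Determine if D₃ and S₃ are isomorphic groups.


Comparing D₃ and S₃:
Both are the unique non-abelian group of order 6

Yes, D₃ ≅ S₃


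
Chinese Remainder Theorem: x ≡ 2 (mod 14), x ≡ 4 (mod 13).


m₁ = 14, m₂ = 13, gcd = 1, so CRT applies. M = m₁·m₂ = 182
Let M₁ = M/m₁ = 13, M₂ = M/m₂ = 14
Find y₁ ≡ M₁⁻¹ (mod m₁): 13⁻¹ ≡ 13 (mod 14)
Find y₂ ≡ M₂⁻¹ (mod m₂): 14⁻¹ ≡ 1 (mod 13)
x = a₁·M₁·y₁ + a₂·M₂·y₂ = 2·13·13 + 4·14·1 = 394
Reduce mod 182: x ≡ 30
Check: 30 mod 14 = 2 ✓, 30 mod 13 = 4 ✓

x ≡ 30 (mod 182)


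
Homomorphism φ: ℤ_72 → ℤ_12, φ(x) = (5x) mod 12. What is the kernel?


Kernel = preimage of identity
ker(φ) = {x ∈ ℤ_72 : 5x ≡ 0 (mod 12)}. Since 12 | 72, φ is well-defined. The kernel is the cyclic subgroup ⟨12⟩ of ℤ_72 (order 6), i.e. {0, 12, 24, 36, 48, 60}

ker(φ) = {0, 12, 24, 36, 48, 60}


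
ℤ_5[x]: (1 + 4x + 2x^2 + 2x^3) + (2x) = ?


Add coefficients mod 5:
x^0: 1 + 0 = 1 (mod 5)
x^1: 4 + 2 = 1 (mod 5)
x^2: 2 + 0 = 2 (mod 5)
x^3: 2 + 0 = 2 (mod 5)
Result: 1 + x + 2x^2 + 2x^3

f + g = 1 + x + 2x^2 + 2x^3


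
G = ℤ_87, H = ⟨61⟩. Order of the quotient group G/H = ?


|⟨61⟩| = n / gcd(61, 87) = 87 / 1 = 87
H is normal (ℤ_87 is abelian).
|G/H| = |G| / |H| = 87 / 87 = 1

|G/H| = 1


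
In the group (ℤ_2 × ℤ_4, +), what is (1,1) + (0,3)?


Operation: componentwise addition mod (2, 4)
(1,1) + (0,3) = ((a₁+b₁) mod 2, (a₂+b₂) mod 4) with a = (1,1), b = (0,3)

(1,1) + (0,3) = (1,0)


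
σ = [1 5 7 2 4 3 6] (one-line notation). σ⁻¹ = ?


To find σ⁻¹, swap domain and range:
σ(1) = 1 → σ⁻¹(1) = 1
σ(2) = 5 → σ⁻¹(5) = 2
σ(3) = 7 → σ⁻¹(7) = 3
σ(4) = 2 → σ⁻¹(2) = 4
σ(5) = 4 → σ⁻¹(4) = 5
σ(6) = 3 → σ⁻¹(3) = 6
σ(7) = 6 → σ⁻¹(6) = 7

σ⁻¹ = [1 4 6 5 2 7 3]


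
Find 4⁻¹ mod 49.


Use the extended Euclidean algorithm to write 1 = 4·s + 49·t; then s mod 49 is the inverse.
Euclidean algorithm:
  4 = 0·49 + 4
  49 = 12·4 + 1
  4 = 4·1 + 0
gcd(4,49) = 1
Back-substitution gives: 4·(-12) + 49·(1) = 1
So 4⁻¹ ≡ -12 ≡ 37 (mod 49)
Check: 4 × 37 = 148 ≡ 1 (mod 49) ✓

4⁻¹ ≡ 37 (mod 49)


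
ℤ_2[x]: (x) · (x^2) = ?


Expand and collect like terms; reduce coefficients mod 2:
x^0: 0·0 = 0 ≡ 0 (mod 2)
x^1: 0·0 + 1·0 = 0 ≡ 0 (mod 2)
x^2: 0·1 + 1·0 = 0 ≡ 0 (mod 2)
x^3: 1·1 = 1 ≡ 1 (mod 2)
Result: x^3

f · g = x^3


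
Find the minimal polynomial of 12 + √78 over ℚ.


Let α = 12 + √78. Then α - 12 = √78, so (α - 12)² = 78, giving α² - 24α + 66 = 0. Degree 2 and α ∉ ℚ, so this is the minimal polynomial.

Minimal polynomial: x² - 24x + 66


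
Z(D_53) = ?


Z(G) = {g ∈ G | gx = xg for all x ∈ G}
For odd n, Z(D_n) = {e}: no nontrivial rotation commutes with all reflections

Z(D_53) = {e}


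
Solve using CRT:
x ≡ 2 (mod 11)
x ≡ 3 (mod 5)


m₁ = 11, m₂ = 5, gcd = 1, so CRT applies. M = m₁·m₂ = 55
Let M₁ = M/m₁ = 5, M₂ = M/m₂ = 11
Find y₁ ≡ M₁⁻¹ (mod m₁): 5⁻¹ ≡ 9 (mod 11)
Find y₂ ≡ M₂⁻¹ (mod m₂): 11⁻¹ ≡ 1 (mod 5)
x = a₁·M₁·y₁ + a₂·M₂·y₂ = 2·5·9 + 3·11·1 = 123
Reduce mod 55: x ≡ 13
Check: 13 mod 11 = 2 ✓, 13 mod 5 = 3 ✓

x ≡ 13 (mod 55)


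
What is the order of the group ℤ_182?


ℤ_n has n elements.

|ℤ_182| = 182


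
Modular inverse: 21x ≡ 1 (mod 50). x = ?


Use the extended Euclidean algorithm to write 1 = 21·s + 50·t; then s mod 50 is the inverse.
Euclidean algorithm:
  21 = 0·50 + 21
  50 = 2·21 + 8
  21 = 2·8 + 5
  8 = 1·5 + 3
  5 = 1·3 + 2
  3 = 1·2 + 1
  2 = 2·1 + 0
gcd(21,50) = 1
Back-substitution gives: 21·(-19) + 50·(8) = 1
So 21⁻¹ ≡ -19 ≡ 31 (mod 50)
Check: 21 × 31 = 651 ≡ 1 (mod 50) ✓

21⁻¹ ≡ 31 (mod 50)


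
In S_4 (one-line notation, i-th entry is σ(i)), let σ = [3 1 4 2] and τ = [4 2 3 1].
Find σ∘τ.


σ∘τ: apply τ first, then σ
1 →τ 4 →σ 2
2 →τ 2 →σ 1
3 →τ 3 →σ 4
4 →τ 1 →σ 3

σ∘τ = [2 1 4 3]


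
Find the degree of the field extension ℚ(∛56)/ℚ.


∛56 has minimal polynomial x³ - 56 (irreducible over ℚ since 56 is not a perfect cube)

[ℚ(∛56)/ℚ] = 3


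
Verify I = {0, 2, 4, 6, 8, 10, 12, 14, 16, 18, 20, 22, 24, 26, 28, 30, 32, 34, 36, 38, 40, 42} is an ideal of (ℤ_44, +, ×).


Check ideal conditions for I = {0, 2, 4, 6, 8, 10, 12, 14, 16, 18, 20, 22, 24, 26, 28, 30, 32, 34, 36, 38, 40, 42} in ℤ_44:
(1) I is an additive subgroup? Yes
(2) For r ∈ ℤ_44 and a ∈ I: r·a ∈ I? Yes

Yes, I is an ideal of ℤ_44


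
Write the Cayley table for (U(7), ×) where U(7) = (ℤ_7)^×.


Elements: {1, 2, 3, 4, 5, 6}
Operation: multiplication mod 7
Entry (a, b) = (a × b) mod 7

Cayley table:
  | 1 | 2 | 3 | 4 | 5 | 6
1 | 1 | 2 | 3 | 4 | 5 | 6
2 | 2 | 4 | 6 | 1 | 3 | 5
3 | 3 | 6 | 2 | 5 | 1 | 4
4 | 4 | 1 | 5 | 2 | 6 | 3
5 | 5 | 3 | 1 | 6 | 4 | 2
6 | 6 | 5 | 4 | 3 | 2 | 1


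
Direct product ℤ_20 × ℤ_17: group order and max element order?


|ℤ_20 × ℤ_17| = 20 × 17 = 340
Max element order = lcm(20,17) = 340
Cyclic? Yes (gcd=1)

|ℤ_20×ℤ_17| = 340, max element order = 340


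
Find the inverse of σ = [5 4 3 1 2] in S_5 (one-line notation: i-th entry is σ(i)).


To find σ⁻¹, swap domain and range:
σ(1) = 5 → σ⁻¹(5) = 1
σ(2) = 4 → σ⁻¹(4) = 2
σ(3) = 3 → σ⁻¹(3) = 3
σ(4) = 1 → σ⁻¹(1) = 4
σ(5) = 2 → σ⁻¹(2) = 5

σ⁻¹ = [4 5 3 2 1]


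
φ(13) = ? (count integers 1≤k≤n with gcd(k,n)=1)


φ(n) = count of k ∈ {1,...,n} with gcd(k,n)=1
Coprimes to 13: {1, 2, 3, 4, 5, 6, 7, 8, 9, 10, 11, 12}
Count: 12

φ(13) = 12


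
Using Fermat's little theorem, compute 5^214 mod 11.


Fermat's little theorem: if p is prime and gcd(a,p)=1, then a^(p-1) ≡ 1 (mod p)
p = 11 is prime, gcd(5,11) = 1
Reduce exponent: 214 mod 10 = 4
So 5^214 ≡ 5^4 (mod 11)
5^4 mod 11 = 9

5^214 ≡ 9 (mod 11)


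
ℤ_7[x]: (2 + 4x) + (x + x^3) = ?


Add coefficients mod 7:
x^0: 2 + 0 = 2 (mod 7)
x^1: 4 + 1 = 5 (mod 7)
x^2: 0 + 0 = 0 (mod 7)
x^3: 0 + 1 = 1 (mod 7)
Result: 2 + 5x + x^3

f + g = 2 + 5x + x^3


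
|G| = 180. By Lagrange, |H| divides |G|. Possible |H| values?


Lagrange's theorem: |H| divides |G|
|G| = 180
Divisors of 180: 1, 2, 3, 4, 5, 6, 9, 10, 12, 15, 18, 20, 30, 36, 45, 60, 90, 180

Possible subgroup orders: {1, 2, 3, 4, 5, 6, 9, 10, 12, 15, 18, 20, 30, 36, 45, 60, 90, 180}


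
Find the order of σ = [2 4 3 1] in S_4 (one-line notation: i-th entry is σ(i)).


Cycle decomposition: (1 2 4)
Cycle lengths: 3
Order = lcm(3) = 3

ord(σ) = 3


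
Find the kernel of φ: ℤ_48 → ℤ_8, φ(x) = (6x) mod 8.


Kernel = preimage of identity
ker(φ) = {x ∈ ℤ_48 : 6x ≡ 0 (mod 8)}. Since 8 | 48, φ is well-defined. The kernel is the cyclic subgroup ⟨4⟩ of ℤ_48 (order 12), i.e. {0, 4, 8, 12, 16, 20, 24, 28, 32, 36, 40, 44}

ker(φ) = {0, 4, 8, 12, 16, 20, 24, 28, 32, 36, 40, 44}


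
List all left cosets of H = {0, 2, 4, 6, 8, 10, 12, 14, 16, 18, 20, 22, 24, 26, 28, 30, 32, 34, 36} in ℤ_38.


H = {0, 2, 4, 6, 8, 10, 12, 14, 16, 18, 20, 22, 24, 26, 28, 30, 32, 34, 36}, |H| = 19
Number of cosets = |G|/|H| = 38/19 = 2
0 + H = {0, 2, 4, 6, 8, 10, 12, 14, 16, 18, 20, 22, 24, 26, 28, 30, 32, 34, 36}
1 + H = {1, 3, 5, 7, 9, 11, 13, 15, 17, 19, 21, 23, 25, 27, 29, 31, 33, 35, 37}

Cosets: 0+H={0,2,4,6,8,10,12,14,16,18,20,22,24,26,28,30,32,34,36}; 1+H={1,3,5,7,9,11,13,15,17,19,21,23,25,27,29,31,33,35,37}


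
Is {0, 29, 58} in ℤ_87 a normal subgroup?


H = {0, 29, 58} in ℤ_87
ℤ_87 is abelian; every subgroup of an abelian group is normal

Yes, normal subgroup


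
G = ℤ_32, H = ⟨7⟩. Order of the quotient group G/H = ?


|⟨7⟩| = n / gcd(7, 32) = 32 / 1 = 32
H is normal (ℤ_32 is abelian).
|G/H| = |G| / |H| = 32 / 32 = 1

|G/H| = 1


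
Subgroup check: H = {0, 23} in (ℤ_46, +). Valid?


Subgroup test for H = {0, 23} in (ℤ_46, +):
(1) 0 ∈ H? Yes
(2) Closure: for all a,b ∈ H, (a+b) mod 46 ∈ H? Yes
(3) Inverses: for all a ∈ H, -a mod 46 ∈ H? Yes

Yes, H is a subgroup of ℤ_46


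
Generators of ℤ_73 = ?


g generates ℤ_n iff gcd(g,n) = 1
Prime factors of 73: 73
Generators are g ∈ {1,...,72} not divisible by any of these primes.
Generators: {1, 2, 3, 4, 5, 6, 7, 8, 9, 10, 11, 12, 13, 14, 15, 16, 17, 18, 19, 20, 21, 22, 23, 24, 25, 26, 27, 28, 29, 30, 31, 32, 33, 34, 35, 36, 37, 38, 39, 40, 41, 42, 43, 44, 45, 46, 47, 48, 49, 50, 51, 52, 53, 54, 55, 56, 57, 58, 59, 60, 61, 62, 63, 64, 65, 66, 67, 68, 69, 70, 71, 72}
Number of generators = φ(73) = 72

Generators of ℤ_73 = {1, 2, 3, 4, 5, 6, 7, 8, 9, 10, 11, 12, 13, 14, 15, 16, 17, 18, 19, 20, 21, 22, 23, 24, 25, 26, 27, 28, 29, 30, 31, 32, 33, 34, 35, 36, 37, 38, 39, 40, 41, 42, 43, 44, 45, 46, 47, 48, 49, 50, 51, 52, 53, 54, 55, 56, 57, 58, 59, 60, 61, 62, 63, 64, 65, 66, 67, 68, 69, 70, 71, 72}


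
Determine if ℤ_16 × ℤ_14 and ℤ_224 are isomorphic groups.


Comparing ℤ_16 × ℤ_14 and ℤ_224:
gcd(16,14) = 2 ≠ 1. Max element order in ℤ_16×ℤ_14 is lcm(16,14) = 112 < 224, so it has no element of order 224

No, ℤ_16 × ℤ_14 ≇ ℤ_224


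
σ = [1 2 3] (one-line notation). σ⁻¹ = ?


To find σ⁻¹, swap domain and range:
σ(1) = 1 → σ⁻¹(1) = 1
σ(2) = 2 → σ⁻¹(2) = 2
σ(3) = 3 → σ⁻¹(3) = 3

σ⁻¹ = [1 2 3]


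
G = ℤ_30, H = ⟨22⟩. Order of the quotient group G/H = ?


|⟨22⟩| = n / gcd(22, 30) = 30 / 2 = 15
H is normal (ℤ_30 is abelian).
|G/H| = |G| / |H| = 30 / 15 = 2

|G/H| = 2


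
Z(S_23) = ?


Z(G) = {g ∈ G | gx = xg for all x ∈ G}
S_n is non-abelian for n ≥ 3; Z(S_23) is trivial

Z(S_23) = {e}


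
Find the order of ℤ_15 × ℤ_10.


|A × B| = |A| · |B|
|ℤ_15 × ℤ_10| = 15 × 10 = 150

|ℤ_15 × ℤ_10| = 150


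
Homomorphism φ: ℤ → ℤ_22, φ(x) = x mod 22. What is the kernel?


Kernel = preimage of identity
ker(φ) = {x ∈ ℤ : x ≡ 0 (mod 22)} = 22ℤ = {0, ±22, ±44, ...}

ker(φ) = 22ℤ


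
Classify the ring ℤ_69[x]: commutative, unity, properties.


ℤ_69 has zero divisors (3·23 ≡ 0), and these lift to constant zero divisors in ℤ_69[x]; so not an integral domain
Commutative: Yes
Integral domain: No
Has unity: Yes

ℤ_69[x]: Commutative=Yes, Unity=Yes


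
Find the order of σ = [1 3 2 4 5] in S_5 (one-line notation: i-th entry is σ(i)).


Cycle decomposition: (2 3)
Cycle lengths: 2
Order = lcm(2) = 2

ord(σ) = 2


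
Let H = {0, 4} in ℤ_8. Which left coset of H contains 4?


4 + H = {4 + h (mod 8) : h ∈ H}
4+0=4, 4+4=0
4 + H = {0, 4} = 0 + H

4 + H = {0, 4}


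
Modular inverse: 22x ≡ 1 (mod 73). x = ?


Use the extended Euclidean algorithm to write 1 = 22·s + 73·t; then s mod 73 is the inverse.
Euclidean algorithm:
  22 = 0·73 + 22
  73 = 3·22 + 7
  22 = 3·7 + 1
  7 = 7·1 + 0
gcd(22,73) = 1
Back-substitution gives: 22·(10) + 73·(-3) = 1
So 22⁻¹ ≡ 10 ≡ 10 (mod 73)
Check: 22 × 10 = 220 ≡ 1 (mod 73) ✓

22⁻¹ ≡ 10 (mod 73)


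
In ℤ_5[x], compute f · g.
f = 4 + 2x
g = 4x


Expand and collect like terms; reduce coefficients mod 5:
x^0: 4·0 = 0 ≡ 0 (mod 5)
x^1: 4·4 + 2·0 = 16 ≡ 1 (mod 5)
x^2: 2·4 = 8 ≡ 3 (mod 5)
Result: x + 3x^2

f · g = x + 3x^2


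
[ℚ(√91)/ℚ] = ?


√91 has minimal polynomial x² - 91 (irreducible over ℚ since 91 is squarefree)

[ℚ(√91)/ℚ] = 2


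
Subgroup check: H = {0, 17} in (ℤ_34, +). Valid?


Subgroup test for H = {0, 17} in (ℤ_34, +):
(1) 0 ∈ H? Yes
(2) Closure: for all a,b ∈ H, (a+b) mod 34 ∈ H? Yes
(3) Inverses: for all a ∈ H, -a mod 34 ∈ H? Yes

Yes, H is a subgroup of ℤ_34


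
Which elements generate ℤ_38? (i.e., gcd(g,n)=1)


g generates ℤ_n iff gcd(g,n) = 1
Prime factors of 38: 2, 19
Generators are g ∈ {1,...,37} not divisible by any of these primes.
Generators: {1, 3, 5, 7, 9, 11, 13, 15, 17, 21, 23, 25, 27, 29, 31, 33, 35, 37}
Number of generators = φ(38) = 18

Generators of ℤ_38 = {1, 3, 5, 7, 9, 11, 13, 15, 17, 21, 23, 25, 27, 29, 31, 33, 35, 37}


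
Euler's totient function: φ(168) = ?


Factor n: 168 = 2^3 × 3 × 7
φ(n) = n · ∏(1 - 1/p) over distinct primes p | n
φ(168) = 168 · (1 - 1/2) · (1 - 1/3) · (1 - 1/7) = 48

φ(168) = 48


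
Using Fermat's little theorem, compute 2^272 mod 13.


Fermat's little theorem: if p is prime and gcd(a,p)=1, then a^(p-1) ≡ 1 (mod p)
p = 13 is prime, gcd(2,13) = 1
Reduce exponent: 272 mod 12 = 8
So 2^272 ≡ 2^8 (mod 13)
2^8 mod 13 = 9

2^272 ≡ 9 (mod 13)


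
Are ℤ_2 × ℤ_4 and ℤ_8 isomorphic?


Comparing ℤ_2 × ℤ_4 and ℤ_8:
gcd(2,4) = 2 ≠ 1. Max element order in ℤ_2×ℤ_4 is lcm(2,4) = 4 < 8, so it has no element of order 8

No, ℤ_2 × ℤ_4 ≇ ℤ_8


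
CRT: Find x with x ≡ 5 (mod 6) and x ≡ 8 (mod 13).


m₁ = 6, m₂ = 13, gcd = 1, so CRT applies. M = m₁·m₂ = 78
Let M₁ = M/m₁ = 13, M₂ = M/m₂ = 6
Find y₁ ≡ M₁⁻¹ (mod m₁): 13⁻¹ ≡ 1 (mod 6)
Find y₂ ≡ M₂⁻¹ (mod m₂): 6⁻¹ ≡ 11 (mod 13)
x = a₁·M₁·y₁ + a₂·M₂·y₂ = 5·13·1 + 8·6·11 = 593
Reduce mod 78: x ≡ 47
Check: 47 mod 6 = 5 ✓, 47 mod 13 = 8 ✓

x ≡ 47 (mod 78)


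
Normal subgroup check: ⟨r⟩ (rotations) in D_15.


H = ⟨r⟩ (rotations) in D_15
The rotation subgroup ⟨r⟩ has index 2 in D_15, so it is normal

Yes, normal subgroup


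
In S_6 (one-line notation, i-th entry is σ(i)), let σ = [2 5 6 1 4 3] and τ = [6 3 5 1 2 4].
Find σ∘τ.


σ∘τ: apply τ first, then σ
1 →τ 6 →σ 3
2 →τ 3 →σ 6
3 →τ 5 →σ 4
4 →τ 1 →σ 2
5 →τ 2 →σ 5
6 →τ 4 →σ 1

σ∘τ = [3 6 4 2 5 1]


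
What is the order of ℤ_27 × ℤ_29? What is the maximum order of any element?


|ℤ_27 × ℤ_29| = 27 × 29 = 783
Max element order = lcm(27,29) = 783
Cyclic? Yes (gcd=1)

|ℤ_27×ℤ_29| = 783, max element order = 783


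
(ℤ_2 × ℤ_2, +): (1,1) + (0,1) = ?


Operation: componentwise addition mod (2, 2)
(1,1) + (0,1) = ((a₁+b₁) mod 2, (a₂+b₂) mod 2) with a = (1,1), b = (0,1)

(1,1) + (0,1) = (1,0)


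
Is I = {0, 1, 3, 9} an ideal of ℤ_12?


Check ideal conditions for I = {0, 1, 3, 9} in ℤ_12:
(1) I is an additive subgroup? No
(2) For r ∈ ℤ_12 and a ∈ I: r·a ∈ I? No  [counterexample: r=2, a=1, r·a mod 12 = 2 ∉ I]

No, I is not an ideal of ℤ_12


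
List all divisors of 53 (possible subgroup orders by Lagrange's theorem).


Lagrange's theorem: |H| divides |G|
|G| = 53
Divisors of 53: 1, 53

Possible subgroup orders: {1, 53}


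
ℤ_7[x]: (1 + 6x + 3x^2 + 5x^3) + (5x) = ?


Add coefficients mod 7:
x^0: 1 + 0 = 1 (mod 7)
x^1: 6 + 5 = 4 (mod 7)
x^2: 3 + 0 = 3 (mod 7)
x^3: 5 + 0 = 5 (mod 7)
Result: 1 + 4x + 3x^2 + 5x^3

f + g = 1 + 4x + 3x^2 + 5x^3


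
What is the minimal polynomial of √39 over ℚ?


√39 satisfies x² - 39 = 0, irreducible over ℚ since 39 is squarefree

Minimal polynomial: x² - 39


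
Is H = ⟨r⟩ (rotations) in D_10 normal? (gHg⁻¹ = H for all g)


H = ⟨r⟩ (rotations) in D_10
The rotation subgroup ⟨r⟩ has index 2 in D_10, so it is normal

Yes, normal subgroup


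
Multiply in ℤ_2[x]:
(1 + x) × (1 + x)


Expand and collect like terms; reduce coefficients mod 2:
x^0: 1·1 = 1 ≡ 1 (mod 2)
x^1: 1·1 + 1·1 = 2 ≡ 0 (mod 2)
x^2: 1·1 = 1 ≡ 1 (mod 2)
Result: 1 + x^2

f · g = 1 + x^2


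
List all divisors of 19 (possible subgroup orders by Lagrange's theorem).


Lagrange's theorem: |H| divides |G|
|G| = 19
Divisors of 19: 1, 19

Possible subgroup orders: {1, 19}


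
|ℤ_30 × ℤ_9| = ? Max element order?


|ℤ_30 × ℤ_9| = 30 × 9 = 270
Max element order = lcm(30,9) = 90
Cyclic? No (gcd=3)

|ℤ_30×ℤ_9| = 270, max element order = 90


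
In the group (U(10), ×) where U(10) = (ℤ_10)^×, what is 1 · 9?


Operation: multiplication mod 10
1 · 9 = (a × b) mod 10 with a = 1, b = 9

1 · 9 = 9


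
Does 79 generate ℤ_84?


g generates ℤ_n iff gcd(g, n) = 1
gcd(79, 84) = 1
Since gcd = 1, 79 is a generator.

Yes, 79 generates ℤ_84


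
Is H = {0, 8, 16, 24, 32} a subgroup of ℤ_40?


Subgroup test for H = {0, 8, 16, 24, 32} in (ℤ_40, +):
(1) 0 ∈ H? Yes
(2) Closure: for all a,b ∈ H, (a+b) mod 40 ∈ H? Yes
(3) Inverses: for all a ∈ H, -a mod 40 ∈ H? Yes

Yes, H is a subgroup of ℤ_40


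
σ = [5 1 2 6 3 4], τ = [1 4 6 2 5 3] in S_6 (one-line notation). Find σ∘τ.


σ∘τ: apply τ first, then σ
1 →τ 1 →σ 5
2 →τ 4 →σ 6
3 →τ 6 →σ 4
4 →τ 2 →σ 1
5 →τ 5 →σ 3
6 →τ 3 →σ 2

σ∘τ = [5 6 4 1 3 2]


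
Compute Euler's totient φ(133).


Factor n: 133 = 7 × 19
φ(n) = n · ∏(1 - 1/p) over distinct primes p | n
φ(133) = 133 · (1 - 1/7) · (1 - 1/19) = 108

φ(133) = 108


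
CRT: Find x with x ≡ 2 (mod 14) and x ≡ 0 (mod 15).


m₁ = 14, m₂ = 15, gcd = 1, so CRT applies. M = m₁·m₂ = 210
Let M₁ = M/m₁ = 15, M₂ = M/m₂ = 14
Find y₁ ≡ M₁⁻¹ (mod m₁): 15⁻¹ ≡ 1 (mod 14)
Find y₂ ≡ M₂⁻¹ (mod m₂): 14⁻¹ ≡ 14 (mod 15)
x = a₁·M₁·y₁ + a₂·M₂·y₂ = 2·15·1 + 0·14·14 = 30
Reduce mod 210: x ≡ 30
Check: 30 mod 14 = 2 ✓, 30 mod 15 = 0 ✓

x ≡ 30 (mod 210)


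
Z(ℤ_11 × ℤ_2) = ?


Z(G) = {g ∈ G | gx = xg for all x ∈ G}
Direct product of abelian groups is abelian, so Z(G) = G

Z(ℤ_11 × ℤ_2) = ℤ_11 × ℤ_2


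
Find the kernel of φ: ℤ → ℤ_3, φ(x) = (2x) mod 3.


Kernel = preimage of identity
ker(φ) = {x ∈ ℤ : 2x ≡ 0 (mod 3)}. gcd(2,3) = 1, so 2x ≡ 0 (mod 3) ⟺ x ≡ 0 (mod 3/1 = 3). Hence ker(φ) = 3ℤ

ker(φ) = 3ℤ


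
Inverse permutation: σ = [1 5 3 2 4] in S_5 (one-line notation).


To find σ⁻¹, swap domain and range:
σ(1) = 1 → σ⁻¹(1) = 1
σ(2) = 5 → σ⁻¹(5) = 2
σ(3) = 3 → σ⁻¹(3) = 3
σ(4) = 2 → σ⁻¹(2) = 4
σ(5) = 4 → σ⁻¹(4) = 5

σ⁻¹ = [1 4 3 5 2]


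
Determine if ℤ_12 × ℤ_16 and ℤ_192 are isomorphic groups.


Comparing ℤ_12 × ℤ_16 and ℤ_192:
gcd(12,16) = 4 ≠ 1. Max element order in ℤ_12×ℤ_16 is lcm(12,16) = 48 < 192, so it has no element of order 192

No, ℤ_12 × ℤ_16 ≇ ℤ_192


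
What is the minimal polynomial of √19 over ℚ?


√19 satisfies x² - 19 = 0, irreducible over ℚ since 19 is squarefree

Minimal polynomial: x² - 19


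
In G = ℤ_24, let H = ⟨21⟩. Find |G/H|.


|⟨21⟩| = n / gcd(21, 24) = 24 / 3 = 8
H is normal (ℤ_24 is abelian).
|G/H| = |G| / |H| = 24 / 8 = 3

|G/H| = 3


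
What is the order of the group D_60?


|D_n| = 2n (n rotations and n reflections)
|D_60| = 2×60 = 120

|D_60| = 120


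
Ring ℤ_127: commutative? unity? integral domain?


ℤ_127 is a commutative ring with unity 1; 127 is prime, so ℤ_127 is a field (hence an integral domain)
Commutative: Yes
Integral domain: Yes
Has unity: Yes

ℤ_127: Commutative=Yes, Unity=Yes


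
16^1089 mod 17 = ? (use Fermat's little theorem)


Fermat's little theorem: if p is prime and gcd(a,p)=1, then a^(p-1) ≡ 1 (mod p)
p = 17 is prime, gcd(16,17) = 1
Reduce exponent: 1089 mod 16 = 1
So 16^1089 ≡ 16^1 (mod 17)
16^1 mod 17 = 16

16^1089 ≡ 16 (mod 17)


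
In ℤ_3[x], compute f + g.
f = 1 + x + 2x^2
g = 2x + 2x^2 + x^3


Add coefficients mod 3:
x^0: 1 + 0 = 1 (mod 3)
x^1: 1 + 2 = 0 (mod 3)
x^2: 2 + 2 = 1 (mod 3)
x^3: 0 + 1 = 1 (mod 3)
Result: 1 + x^2 + x^3

f + g = 1 + x^2 + x^3


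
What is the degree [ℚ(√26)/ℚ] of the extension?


√26 has minimal polynomial x² - 26 (irreducible over ℚ since 26 is squarefree)

[ℚ(√26)/ℚ] = 2


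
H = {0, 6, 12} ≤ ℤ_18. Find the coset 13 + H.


13 + H = {13 + h (mod 18) : h ∈ H}
13+0=13, 13+6=1, 13+12=7
13 + H = {1, 7, 13} = 1 + H

13 + H = {1, 7, 13}


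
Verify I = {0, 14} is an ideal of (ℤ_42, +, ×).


Check ideal conditions for I = {0, 14} in ℤ_42:
(1) I is an additive subgroup? No
(2) For r ∈ ℤ_42 and a ∈ I: r·a ∈ I? No  [counterexample: r=2, a=14, r·a mod 42 = 28 ∉ I]

No, I is not an ideal of ℤ_42


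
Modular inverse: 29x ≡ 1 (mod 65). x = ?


Use the extended Euclidean algorithm to write 1 = 29·s + 65·t; then s mod 65 is the inverse.
Euclidean algorithm:
  29 = 0·65 + 29
  65 = 2·29 + 7
  29 = 4·7 + 1
  7 = 7·1 + 0
gcd(29,65) = 1
Back-substitution gives: 29·(9) + 65·(-4) = 1
So 29⁻¹ ≡ 9 ≡ 9 (mod 65)
Check: 29 × 9 = 261 ≡ 1 (mod 65) ✓

29⁻¹ ≡ 9 (mod 65)


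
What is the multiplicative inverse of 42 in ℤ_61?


Use the extended Euclidean algorithm to write 1 = 42·s + 61·t; then s mod 61 is the inverse.
Euclidean algorithm:
  42 = 0·61 + 42
  61 = 1·42 + 19
  42 = 2·19 + 4
  19 = 4·4 + 3
  4 = 1·3 + 1
  3 = 3·1 + 0
gcd(42,61) = 1
Back-substitution gives: 42·(16) + 61·(-11) = 1
So 42⁻¹ ≡ 16 ≡ 16 (mod 61)
Check: 42 × 16 = 672 ≡ 1 (mod 61) ✓

42⁻¹ ≡ 16 (mod 61)


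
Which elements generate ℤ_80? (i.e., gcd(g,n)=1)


g generates ℤ_n iff gcd(g,n) = 1
Prime factors of 80: 2, 5
Generators are g ∈ {1,...,79} not divisible by any of these primes.
Generators: {1, 3, 7, 9, 11, 13, 17, 19, 21, 23, 27, 29, 31, 33, 37, 39, 41, 43, 47, 49, 51, 53, 57, 59, 61, 63, 67, 69, 71, 73, 77, 79}
Number of generators = φ(80) = 32

Generators of ℤ_80 = {1, 3, 7, 9, 11, 13, 17, 19, 21, 23, 27, 29, 31, 33, 37, 39, 41, 43, 47, 49, 51, 53, 57, 59, 61, 63, 67, 69, 71, 73, 77, 79}


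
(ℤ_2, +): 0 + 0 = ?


Operation: addition mod 2
0 + 0 = (a + b) mod 2 with a = 0, b = 0

0 + 0 = 0


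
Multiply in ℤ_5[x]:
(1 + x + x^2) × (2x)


Expand and collect like terms; reduce coefficients mod 5:
x^0: 1·0 = 0 ≡ 0 (mod 5)
x^1: 1·2 + 1·0 = 2 ≡ 2 (mod 5)
x^2: 1·2 + 1·0 = 2 ≡ 2 (mod 5)
x^3: 1·2 = 2 ≡ 2 (mod 5)
Result: 2x + 2x^2 + 2x^3

f · g = 2x + 2x^2 + 2x^3


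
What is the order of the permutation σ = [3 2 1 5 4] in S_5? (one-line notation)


Cycle decomposition: (1 3) (4 5)
Cycle lengths: 2, 2
Order = lcm(2, 2) = 2

ord(σ) = 2


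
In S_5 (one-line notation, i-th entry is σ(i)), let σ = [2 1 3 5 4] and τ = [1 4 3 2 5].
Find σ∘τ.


σ∘τ: apply τ first, then σ
1 →τ 1 →σ 2
2 →τ 4 →σ 5
3 →τ 3 →σ 3
4 →τ 2 →σ 1
5 →τ 5 →σ 4

σ∘τ = [2 5 3 1 4]


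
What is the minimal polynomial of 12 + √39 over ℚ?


Let α = 12 + √39. Then α - 12 = √39, so (α - 12)² = 39, giving α² - 24α + 105 = 0. Degree 2 and α ∉ ℚ, so this is the minimal polynomial.

Minimal polynomial: x² - 24x + 105
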